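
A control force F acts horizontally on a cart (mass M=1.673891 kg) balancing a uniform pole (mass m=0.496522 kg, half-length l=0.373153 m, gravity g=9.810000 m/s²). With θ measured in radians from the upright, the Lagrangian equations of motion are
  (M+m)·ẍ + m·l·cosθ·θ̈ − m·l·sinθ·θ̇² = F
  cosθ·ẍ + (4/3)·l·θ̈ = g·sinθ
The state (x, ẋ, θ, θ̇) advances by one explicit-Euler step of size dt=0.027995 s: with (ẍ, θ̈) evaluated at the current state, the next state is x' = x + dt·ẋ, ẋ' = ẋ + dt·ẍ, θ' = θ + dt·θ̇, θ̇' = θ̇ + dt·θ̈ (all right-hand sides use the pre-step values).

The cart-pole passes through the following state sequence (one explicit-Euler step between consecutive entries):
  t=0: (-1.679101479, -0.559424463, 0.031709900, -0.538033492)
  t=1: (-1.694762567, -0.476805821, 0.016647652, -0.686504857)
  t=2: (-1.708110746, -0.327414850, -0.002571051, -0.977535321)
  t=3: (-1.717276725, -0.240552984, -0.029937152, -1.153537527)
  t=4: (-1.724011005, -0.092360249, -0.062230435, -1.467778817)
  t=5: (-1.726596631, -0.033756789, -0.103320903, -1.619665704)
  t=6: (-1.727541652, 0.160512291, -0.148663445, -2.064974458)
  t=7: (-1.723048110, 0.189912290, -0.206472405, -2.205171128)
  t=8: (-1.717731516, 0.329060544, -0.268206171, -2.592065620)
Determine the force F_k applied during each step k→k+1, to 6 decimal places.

step 0→1:
  ẍ = (ẋ'−ẋ)/dt = (-0.476805821−-0.559424463)/0.027995 = 2.951193
  θ̈ = (θ̇'−θ̇)/dt = (-0.686504857−-0.538033492)/0.027995 = -5.303496
  sinθ=0.031705, cosθ=0.999497
  F = (M+m)·ẍ + m·l·cosθ·θ̈ − m·l·sinθ·θ̇² = 6.405307 + -0.982131 − 0.001700 = 5.421476
step 1→2:
  ẍ = (ẋ'−ẋ)/dt = (-0.327414850−-0.476805821)/0.027995 = 5.336345
  θ̈ = (θ̇'−θ̇)/dt = (-0.977535321−-0.686504857)/0.027995 = -10.395802
  sinθ=0.016647, cosθ=0.999861
  F = (M+m)·ẍ + m·l·cosθ·θ̈ − m·l·sinθ·θ̇² = 11.582072 + -1.925853 − 0.001454 = 9.654765
step 2→3:
  ẍ = (ẋ'−ẋ)/dt = (-0.240552984−-0.327414850)/0.027995 = 3.102764
  θ̈ = (θ̇'−θ̇)/dt = (-1.153537527−-0.977535321)/0.027995 = -6.286916
  sinθ=-0.002571, cosθ=0.999997
  F = (M+m)·ẍ + m·l·cosθ·θ̈ − m·l·sinθ·θ̇² = 6.734278 + -1.164828 − -0.000455 = 5.569906
step 3→4:
  ẍ = (ẋ'−ẋ)/dt = (-0.092360249−-0.240552984)/0.027995 = 5.293543
  θ̈ = (θ̇'−θ̇)/dt = (-1.467778817−-1.153537527)/0.027995 = -11.224908
  sinθ=-0.029933, cosθ=0.999552
  F = (M+m)·ẍ + m·l·cosθ·θ̈ − m·l·sinθ·θ̇² = 11.489174 + -2.078804 − -0.007380 = 9.417750
step 4→5:
  ẍ = (ẋ'−ẋ)/dt = (-0.033756789−-0.092360249)/0.027995 = 2.093355
  θ̈ = (θ̇'−θ̇)/dt = (-1.619665704−-1.467778817)/0.027995 = -5.425501
  sinθ=-0.062190, cosθ=0.998064
  F = (M+m)·ẍ + m·l·cosθ·θ̈ − m·l·sinθ·θ̇² = 4.543444 + -1.003284 − -0.024824 = 3.564984
step 5→6:
  ẍ = (ẋ'−ẋ)/dt = (0.160512291−-0.033756789)/0.027995 = 6.939421
  θ̈ = (θ̇'−θ̇)/dt = (-2.064974458−-1.619665704)/0.027995 = -15.906725
  sinθ=-0.103137, cosθ=0.994667
  F = (M+m)·ẍ + m·l·cosθ·θ̈ − m·l·sinθ·θ̇² = 15.061409 + -2.931460 − -0.050129 = 12.180078
step 6→7:
  ẍ = (ẋ'−ẋ)/dt = (0.189912290−0.160512291)/0.027995 = 1.050188
  θ̈ = (θ̇'−θ̇)/dt = (-2.205171128−-2.064974458)/0.027995 = -5.007918
  sinθ=-0.148116, cosθ=0.988970
  F = (M+m)·ẍ + m·l·cosθ·θ̈ − m·l·sinθ·θ̇² = 2.279341 + -0.917626 − -0.117019 = 1.478734
step 7→8:
  ẍ = (ẋ'−ẋ)/dt = (0.329060544−0.189912290)/0.027995 = 4.970468
  θ̈ = (θ̇'−θ̇)/dt = (-2.592065620−-2.205171128)/0.027995 = -13.820128
  sinθ=-0.205009, cosθ=0.978760
  F = (M+m)·ẍ + m·l·cosθ·θ̈ − m·l·sinθ·θ̇² = 10.787969 + -2.506189 − -0.184706 = 8.466486

F_0 = 5.421476 N
F_1 = 9.654765 N
F_2 = 5.569906 N
F_3 = 9.417750 N
F_4 = 3.564984 N
F_5 = 12.180078 N
F_6 = 1.478734 N
F_7 = 8.466486 N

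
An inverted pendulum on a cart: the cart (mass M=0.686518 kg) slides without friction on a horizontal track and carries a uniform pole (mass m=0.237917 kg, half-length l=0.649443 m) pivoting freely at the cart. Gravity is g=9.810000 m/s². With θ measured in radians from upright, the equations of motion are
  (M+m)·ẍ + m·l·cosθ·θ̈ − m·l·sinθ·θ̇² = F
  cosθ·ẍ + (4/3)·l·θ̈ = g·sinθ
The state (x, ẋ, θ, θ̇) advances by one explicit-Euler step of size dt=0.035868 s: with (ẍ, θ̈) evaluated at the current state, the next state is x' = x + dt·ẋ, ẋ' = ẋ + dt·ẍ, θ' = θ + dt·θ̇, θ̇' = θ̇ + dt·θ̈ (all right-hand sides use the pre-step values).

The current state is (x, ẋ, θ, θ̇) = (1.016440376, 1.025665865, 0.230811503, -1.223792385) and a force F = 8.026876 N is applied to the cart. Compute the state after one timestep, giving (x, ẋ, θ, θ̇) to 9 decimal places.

sinθ=0.228767582, cosθ=0.973481070
temp = (F + m·l·θ̇²·sinθ)/(M+m) = (8.026876 + 0.052939092)/0.924435 = 8.740273889
θ̈ = (g·sinθ − cosθ·temp)/(l·(4/3 − m·cos²θ/(M+m))) = -8.853761630
ẍ = temp − m·l·θ̈·cosθ/(M+m) = 10.180880725
Euler: x'=1.016440376+0.035868·1.025665865=1.053228959, ẋ'=1.025665865+0.035868·10.180880725=1.390833695
       θ'=0.230811503+0.035868·-1.223792385=0.186916518, θ̇'=-1.223792385+0.035868·-8.853761630=-1.541359107

(1.053228959, 1.390833695, 0.186916518, -1.541359107)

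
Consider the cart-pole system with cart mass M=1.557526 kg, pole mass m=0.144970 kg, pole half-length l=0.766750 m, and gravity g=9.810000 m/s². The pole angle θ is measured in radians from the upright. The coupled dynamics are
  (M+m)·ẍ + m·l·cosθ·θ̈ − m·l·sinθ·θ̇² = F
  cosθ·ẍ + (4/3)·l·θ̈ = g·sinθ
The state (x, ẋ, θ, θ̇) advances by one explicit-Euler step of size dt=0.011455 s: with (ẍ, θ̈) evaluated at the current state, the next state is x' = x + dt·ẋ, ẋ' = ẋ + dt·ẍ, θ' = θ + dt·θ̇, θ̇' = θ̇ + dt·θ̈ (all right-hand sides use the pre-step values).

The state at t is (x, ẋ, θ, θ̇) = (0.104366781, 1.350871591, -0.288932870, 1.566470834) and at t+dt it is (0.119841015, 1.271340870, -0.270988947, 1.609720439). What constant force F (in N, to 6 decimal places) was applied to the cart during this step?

ẍ = (ẋ'−ẋ)/dt = (1.271340870−1.350871591)/0.011455 = -6.942883
θ̈ = (θ̇'−θ̇)/dt = (1.609720439−1.566470834)/0.011455 = 3.775609
sinθ=-0.284929, cosθ=0.958548
F = (M+m)·ẍ + m·l·cosθ·θ̈ − m·l·sinθ·θ̇² = -11.820230 + 0.402284 − -0.077717 = -11.340229

F = -11.340229 N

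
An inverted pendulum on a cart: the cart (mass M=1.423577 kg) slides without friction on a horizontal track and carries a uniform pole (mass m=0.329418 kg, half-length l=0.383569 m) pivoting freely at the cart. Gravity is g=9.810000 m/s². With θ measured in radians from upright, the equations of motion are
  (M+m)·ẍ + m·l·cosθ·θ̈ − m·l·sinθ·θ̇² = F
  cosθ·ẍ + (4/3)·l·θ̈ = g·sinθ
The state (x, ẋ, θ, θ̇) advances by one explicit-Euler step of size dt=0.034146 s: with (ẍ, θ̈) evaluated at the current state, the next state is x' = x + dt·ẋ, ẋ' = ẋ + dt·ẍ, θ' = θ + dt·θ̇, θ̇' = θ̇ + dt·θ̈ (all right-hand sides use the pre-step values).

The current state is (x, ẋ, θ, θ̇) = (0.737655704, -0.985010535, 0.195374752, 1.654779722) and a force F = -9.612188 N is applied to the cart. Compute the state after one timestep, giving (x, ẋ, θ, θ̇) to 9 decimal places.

sinθ=0.194134171, cosθ=0.980974986
temp = (F + m·l·θ̇²·sinθ)/(M+m) = (-9.612188 + 0.067169667)/1.752995 = -5.444977500
θ̈ = (g·sinθ − cosθ·temp)/(l·(4/3 − m·cos²θ/(M+m))) = 16.390987311
ẍ = temp − m·l·θ̈·cosθ/(M+m) = -6.603950175
Euler: x'=0.737655704+0.034146·-0.985010535=0.704021534, ẋ'=-0.985010535+0.034146·-6.603950175=-1.210509018
       θ'=0.195374752+0.034146·1.654779722=0.251878860, θ̇'=1.654779722+0.034146·16.390987311=2.214466375

(0.704021534, -1.210509018, 0.251878860, 2.214466375)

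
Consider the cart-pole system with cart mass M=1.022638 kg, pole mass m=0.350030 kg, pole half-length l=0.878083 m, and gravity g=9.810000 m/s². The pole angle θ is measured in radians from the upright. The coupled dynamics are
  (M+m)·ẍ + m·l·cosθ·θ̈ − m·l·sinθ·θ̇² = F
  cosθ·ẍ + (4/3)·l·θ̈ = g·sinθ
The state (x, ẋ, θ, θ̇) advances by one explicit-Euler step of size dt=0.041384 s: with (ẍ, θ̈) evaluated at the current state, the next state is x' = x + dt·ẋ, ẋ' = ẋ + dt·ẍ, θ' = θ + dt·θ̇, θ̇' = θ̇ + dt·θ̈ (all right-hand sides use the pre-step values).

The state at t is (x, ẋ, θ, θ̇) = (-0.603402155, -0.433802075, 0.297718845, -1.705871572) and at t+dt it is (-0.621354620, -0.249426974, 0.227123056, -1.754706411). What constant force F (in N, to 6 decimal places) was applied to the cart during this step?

F = 5.506446 N

ẍ = (ẋ'−ẋ)/dt = (-0.249426974−-0.433802075)/0.041384 = 4.455227
θ̈ = (θ̇'−θ̇)/dt = (-1.754706411−-1.705871572)/0.041384 = -1.180042
sinθ=0.293340, cosθ=0.956008
F = (M+m)·ẍ + m·l·cosθ·θ̈ − m·l·sinθ·θ̇² = 6.115547 + -0.346737 − 0.262364 = 5.506446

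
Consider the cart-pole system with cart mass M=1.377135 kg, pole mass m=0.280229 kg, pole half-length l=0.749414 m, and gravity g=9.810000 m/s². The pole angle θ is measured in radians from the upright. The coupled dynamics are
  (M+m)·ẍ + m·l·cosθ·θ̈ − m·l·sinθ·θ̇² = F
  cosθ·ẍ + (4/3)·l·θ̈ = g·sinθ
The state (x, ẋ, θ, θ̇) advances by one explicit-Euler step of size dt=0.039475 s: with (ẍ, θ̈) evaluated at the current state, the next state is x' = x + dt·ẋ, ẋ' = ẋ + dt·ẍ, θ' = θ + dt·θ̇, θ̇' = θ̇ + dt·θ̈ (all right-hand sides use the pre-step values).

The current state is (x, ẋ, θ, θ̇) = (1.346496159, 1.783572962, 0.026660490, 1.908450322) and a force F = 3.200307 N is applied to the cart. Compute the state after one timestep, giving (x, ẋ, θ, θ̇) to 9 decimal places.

sinθ=0.026657332, cosθ=0.999644630
temp = (F + m·l·θ̇²·sinθ)/(M+m) = (3.200307 + 0.020389815)/1.657364 = 1.943264615
θ̈ = (g·sinθ − cosθ·temp)/(l·(4/3 − m·cos²θ/(M+m))) = -1.926508731
ẍ = temp − m·l·θ̈·cosθ/(M+m) = 2.187289207
Euler: x'=1.346496159+0.039475·1.783572962=1.416902702, ẋ'=1.783572962+0.039475·2.187289207=1.869916203
       θ'=0.026660490+0.039475·1.908450322=0.101996566, θ̇'=1.908450322+0.039475·-1.926508731=1.832401390

(1.416902702, 1.869916203, 0.101996566, 1.832401390)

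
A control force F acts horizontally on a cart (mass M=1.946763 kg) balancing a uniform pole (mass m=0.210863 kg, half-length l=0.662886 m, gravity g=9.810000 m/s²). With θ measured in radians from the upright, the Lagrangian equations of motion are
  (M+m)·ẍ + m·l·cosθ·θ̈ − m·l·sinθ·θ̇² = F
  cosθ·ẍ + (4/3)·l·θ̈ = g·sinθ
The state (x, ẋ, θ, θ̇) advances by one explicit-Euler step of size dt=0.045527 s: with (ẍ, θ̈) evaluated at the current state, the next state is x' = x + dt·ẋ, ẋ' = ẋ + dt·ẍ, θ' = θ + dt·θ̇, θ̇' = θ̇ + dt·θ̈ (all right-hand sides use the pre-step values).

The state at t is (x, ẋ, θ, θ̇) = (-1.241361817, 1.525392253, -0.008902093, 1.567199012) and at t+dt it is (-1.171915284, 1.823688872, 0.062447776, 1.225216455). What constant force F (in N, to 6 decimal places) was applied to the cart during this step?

F = 13.090076 N

ẍ = (ẋ'−ẋ)/dt = (1.823688872−1.525392253)/0.045527 = 6.552082
θ̈ = (θ̇'−θ̇)/dt = (1.225216455−1.567199012)/0.045527 = -7.511643
sinθ=-0.008902, cosθ=0.999960
F = (M+m)·ẍ + m·l·cosθ·θ̈ − m·l·sinθ·θ̇² = 14.136942 + -1.049922 − -0.003056 = 13.090076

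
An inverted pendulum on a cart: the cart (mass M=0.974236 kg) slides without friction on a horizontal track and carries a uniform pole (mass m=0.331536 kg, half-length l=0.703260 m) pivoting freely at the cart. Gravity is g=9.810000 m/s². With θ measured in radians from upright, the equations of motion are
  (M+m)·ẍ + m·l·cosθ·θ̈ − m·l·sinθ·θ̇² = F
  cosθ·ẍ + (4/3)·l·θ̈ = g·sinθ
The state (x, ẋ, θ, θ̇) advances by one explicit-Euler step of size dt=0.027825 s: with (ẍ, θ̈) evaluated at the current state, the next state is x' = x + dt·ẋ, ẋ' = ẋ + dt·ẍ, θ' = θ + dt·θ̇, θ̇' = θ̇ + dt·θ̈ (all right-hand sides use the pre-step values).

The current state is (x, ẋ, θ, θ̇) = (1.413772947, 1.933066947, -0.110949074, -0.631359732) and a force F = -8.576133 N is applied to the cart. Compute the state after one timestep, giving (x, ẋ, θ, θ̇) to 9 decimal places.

(1.467560535, 1.714754016, -0.128516659, -0.432200423)

sinθ=-0.110721589, cosθ=0.993851463
temp = (F + m·l·θ̇²·sinθ)/(M+m) = (-8.576133 + -0.010290410)/1.305772 = -6.575744778
θ̈ = (g·sinθ − cosθ·temp)/(l·(4/3 − m·cos²θ/(M+m))) = 7.157567252
ẍ = temp − m·l·θ̈·cosθ/(M+m) = -7.845927429
Euler: x'=1.413772947+0.027825·1.933066947=1.467560535, ẋ'=1.933066947+0.027825·-7.845927429=1.714754016
       θ'=-0.110949074+0.027825·-0.631359732=-0.128516659, θ̇'=-0.631359732+0.027825·7.157567252=-0.432200423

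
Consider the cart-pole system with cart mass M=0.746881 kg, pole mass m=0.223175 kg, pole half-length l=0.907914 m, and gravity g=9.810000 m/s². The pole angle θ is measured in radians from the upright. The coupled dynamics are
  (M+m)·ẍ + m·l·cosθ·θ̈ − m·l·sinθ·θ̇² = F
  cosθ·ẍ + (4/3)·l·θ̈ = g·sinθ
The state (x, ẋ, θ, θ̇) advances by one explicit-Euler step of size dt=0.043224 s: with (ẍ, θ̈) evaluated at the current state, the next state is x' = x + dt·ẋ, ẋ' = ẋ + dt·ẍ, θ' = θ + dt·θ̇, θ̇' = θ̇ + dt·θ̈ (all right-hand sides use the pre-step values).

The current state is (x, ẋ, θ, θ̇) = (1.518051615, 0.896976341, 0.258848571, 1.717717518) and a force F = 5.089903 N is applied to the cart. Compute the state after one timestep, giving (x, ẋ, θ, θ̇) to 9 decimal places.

sinθ=0.255967652, cosθ=0.966685347
temp = (F + m·l·θ̇²·sinθ)/(M+m) = (5.089903 + 0.153030794)/0.970056 = 5.404774357
θ̈ = (g·sinθ − cosθ·temp)/(l·(4/3 − m·cos²θ/(M+m))) = -2.672624055
ẍ = temp − m·l·θ̈·cosθ/(M+m) = 5.944429672
Euler: x'=1.518051615+0.043224·0.896976341=1.556822520, ẋ'=0.896976341+0.043224·5.944429672=1.153918369
       θ'=0.258848571+0.043224·1.717717518=0.333095193, θ̇'=1.717717518+0.043224·-2.672624055=1.602196016

(1.556822520, 1.153918369, 0.333095193, 1.602196016)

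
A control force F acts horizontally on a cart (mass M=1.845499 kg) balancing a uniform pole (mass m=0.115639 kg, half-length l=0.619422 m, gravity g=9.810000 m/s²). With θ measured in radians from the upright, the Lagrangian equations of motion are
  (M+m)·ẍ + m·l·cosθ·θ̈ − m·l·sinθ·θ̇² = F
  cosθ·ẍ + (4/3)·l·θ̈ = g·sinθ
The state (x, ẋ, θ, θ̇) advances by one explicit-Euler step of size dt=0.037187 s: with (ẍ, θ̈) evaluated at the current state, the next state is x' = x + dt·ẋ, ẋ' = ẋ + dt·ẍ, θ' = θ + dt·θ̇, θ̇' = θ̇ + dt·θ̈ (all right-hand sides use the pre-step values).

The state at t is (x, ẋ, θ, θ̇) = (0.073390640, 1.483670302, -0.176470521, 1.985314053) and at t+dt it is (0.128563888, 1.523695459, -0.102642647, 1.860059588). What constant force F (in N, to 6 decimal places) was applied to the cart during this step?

F = 1.922861 N

ẍ = (ẋ'−ẋ)/dt = (1.523695459−1.483670302)/0.037187 = 1.076321
θ̈ = (θ̇'−θ̇)/dt = (1.860059588−1.985314053)/0.037187 = -3.368233
sinθ=-0.175556, cosθ=0.984469
F = (M+m)·ẍ + m·l·cosθ·θ̈ − m·l·sinθ·θ̇² = 2.110814 + -0.237517 − -0.049564 = 1.922861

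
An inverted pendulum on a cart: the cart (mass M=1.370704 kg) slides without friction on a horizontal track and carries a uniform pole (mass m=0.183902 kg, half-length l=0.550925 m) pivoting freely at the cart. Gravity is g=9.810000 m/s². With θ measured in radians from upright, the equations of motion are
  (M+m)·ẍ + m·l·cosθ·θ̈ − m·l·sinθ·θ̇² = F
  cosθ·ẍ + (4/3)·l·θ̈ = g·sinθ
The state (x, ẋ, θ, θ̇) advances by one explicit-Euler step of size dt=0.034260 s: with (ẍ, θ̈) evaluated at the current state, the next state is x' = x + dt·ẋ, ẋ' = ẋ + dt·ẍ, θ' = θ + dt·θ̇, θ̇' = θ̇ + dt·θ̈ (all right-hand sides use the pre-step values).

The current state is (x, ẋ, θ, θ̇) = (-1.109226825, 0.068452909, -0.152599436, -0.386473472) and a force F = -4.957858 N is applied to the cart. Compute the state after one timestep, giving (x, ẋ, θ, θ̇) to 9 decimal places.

sinθ=-0.152007872, cosθ=0.988379283
temp = (F + m·l·θ̇²·sinθ)/(M+m) = (-4.957858 + -0.002300300)/1.554606 = -3.190620839
θ̈ = (g·sinθ − cosθ·temp)/(l·(4/3 − m·cos²θ/(M+m))) = 2.477782148
ẍ = temp − m·l·θ̈·cosθ/(M+m) = -3.350225417
Euler: x'=-1.109226825+0.034260·0.068452909=-1.106881628, ẋ'=0.068452909+0.034260·-3.350225417=-0.046325814
       θ'=-0.152599436+0.034260·-0.386473472=-0.165840017, θ̇'=-0.386473472+0.034260·2.477782148=-0.301584656

(-1.106881628, -0.046325814, -0.165840017, -0.301584656)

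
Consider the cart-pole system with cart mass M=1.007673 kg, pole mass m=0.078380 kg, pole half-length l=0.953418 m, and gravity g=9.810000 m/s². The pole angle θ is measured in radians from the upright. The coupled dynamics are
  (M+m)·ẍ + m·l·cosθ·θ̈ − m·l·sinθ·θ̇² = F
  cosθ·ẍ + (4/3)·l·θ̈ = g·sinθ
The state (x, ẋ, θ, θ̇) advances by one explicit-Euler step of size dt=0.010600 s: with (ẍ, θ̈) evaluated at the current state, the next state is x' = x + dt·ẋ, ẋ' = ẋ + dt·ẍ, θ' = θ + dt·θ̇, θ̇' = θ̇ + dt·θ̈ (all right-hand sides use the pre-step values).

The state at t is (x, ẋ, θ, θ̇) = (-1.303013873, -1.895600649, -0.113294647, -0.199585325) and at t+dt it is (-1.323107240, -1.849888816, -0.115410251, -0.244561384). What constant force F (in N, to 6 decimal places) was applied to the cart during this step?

ẍ = (ẋ'−ẋ)/dt = (-1.849888816−-1.895600649)/0.010600 = 4.312437
θ̈ = (θ̇'−θ̇)/dt = (-0.244561384−-0.199585325)/0.010600 = -4.243024
sinθ=-0.113052, cosθ=0.993589
F = (M+m)·ẍ + m·l·cosθ·θ̈ − m·l·sinθ·θ̇² = 4.683535 + -0.315044 − -0.000337 = 4.368828

F = 4.368828 N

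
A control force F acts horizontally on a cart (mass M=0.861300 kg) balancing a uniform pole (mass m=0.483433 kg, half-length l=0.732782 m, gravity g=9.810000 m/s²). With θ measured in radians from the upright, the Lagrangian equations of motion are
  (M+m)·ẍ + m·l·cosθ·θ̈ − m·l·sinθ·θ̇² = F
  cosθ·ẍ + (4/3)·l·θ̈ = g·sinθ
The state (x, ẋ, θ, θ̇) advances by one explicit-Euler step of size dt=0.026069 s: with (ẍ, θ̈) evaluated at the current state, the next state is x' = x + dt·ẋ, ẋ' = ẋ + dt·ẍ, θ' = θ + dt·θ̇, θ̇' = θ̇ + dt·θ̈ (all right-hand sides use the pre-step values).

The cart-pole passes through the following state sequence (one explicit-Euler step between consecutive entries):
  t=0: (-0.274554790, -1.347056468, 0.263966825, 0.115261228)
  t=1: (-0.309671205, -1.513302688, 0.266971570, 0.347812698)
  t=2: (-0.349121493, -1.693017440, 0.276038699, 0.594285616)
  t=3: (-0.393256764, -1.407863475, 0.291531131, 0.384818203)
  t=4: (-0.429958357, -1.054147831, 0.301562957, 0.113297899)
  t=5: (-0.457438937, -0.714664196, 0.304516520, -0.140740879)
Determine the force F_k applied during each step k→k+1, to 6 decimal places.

F_0 = -5.526130 N
F_1 = -6.050978 N
F_2 = 11.936482 N
F_3 = 14.696854 N
F_4 = 14.214095 N

step 0→1:
  ẍ = (ẋ'−ẋ)/dt = (-1.513302688−-1.347056468)/0.026069 = -6.377161
  θ̈ = (θ̇'−θ̇)/dt = (0.347812698−0.115261228)/0.026069 = 8.920613
  sinθ=0.260912, cosθ=0.965363
  F = (M+m)·ẍ + m·l·cosθ·θ̈ − m·l·sinθ·θ̇² = -8.575579 + 3.050677 − 0.001228 = -5.526130
step 1→2:
  ẍ = (ẋ'−ẋ)/dt = (-1.693017440−-1.513302688)/0.026069 = -6.893811
  θ̈ = (θ̇'−θ̇)/dt = (0.594285616−0.347812698)/0.026069 = 9.454636
  sinθ=0.263812, cosθ=0.964574
  F = (M+m)·ẍ + m·l·cosθ·θ̈ − m·l·sinθ·θ̇² = -9.270335 + 3.230662 − 0.011306 = -6.050978
step 2→3:
  ẍ = (ẋ'−ẋ)/dt = (-1.407863475−-1.693017440)/0.026069 = 10.938431
  θ̈ = (θ̇'−θ̇)/dt = (0.384818203−0.594285616)/0.026069 = -8.035115
  sinθ=0.272546, cosθ=0.962143
  F = (M+m)·ẍ + m·l·cosθ·θ̈ − m·l·sinθ·θ̇² = 14.709270 + -2.738688 − 0.034099 = 11.936482
step 3→4:
  ẍ = (ẋ'−ẋ)/dt = (-1.054147831−-1.407863475)/0.026069 = 13.568439
  θ̈ = (θ̇'−θ̇)/dt = (0.113297899−0.384818203)/0.026069 = -10.415448
  sinθ=0.287419, cosθ=0.957805
  F = (M+m)·ẍ + m·l·cosθ·θ̈ − m·l·sinθ·θ̇² = 18.245928 + -3.533996 − 0.015078 = 14.696854
step 4→5:
  ẍ = (ẋ'−ẋ)/dt = (-0.714664196−-1.054147831)/0.026069 = 13.022503
  θ̈ = (θ̇'−θ̇)/dt = (-0.140740879−0.113297899)/0.026069 = -9.744861
  sinθ=0.297013, cosθ=0.954873
  F = (M+m)·ẍ + m·l·cosθ·θ̈ − m·l·sinθ·θ̇² = 17.511790 + -3.296344 − 0.001351 = 14.214095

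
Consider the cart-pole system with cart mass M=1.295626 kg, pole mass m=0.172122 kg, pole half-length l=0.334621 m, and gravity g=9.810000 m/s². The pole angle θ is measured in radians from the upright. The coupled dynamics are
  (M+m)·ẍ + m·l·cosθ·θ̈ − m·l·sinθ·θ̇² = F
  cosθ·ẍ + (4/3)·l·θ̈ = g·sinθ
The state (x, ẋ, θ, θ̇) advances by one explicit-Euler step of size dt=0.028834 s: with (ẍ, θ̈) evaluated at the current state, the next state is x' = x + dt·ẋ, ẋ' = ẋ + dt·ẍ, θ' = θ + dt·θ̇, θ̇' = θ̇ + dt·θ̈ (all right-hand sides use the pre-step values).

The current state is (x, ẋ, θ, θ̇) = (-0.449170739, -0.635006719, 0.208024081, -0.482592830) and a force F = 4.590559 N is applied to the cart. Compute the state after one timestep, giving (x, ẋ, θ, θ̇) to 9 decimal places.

(-0.467480523, -0.541963440, 0.194108999, -0.555702728)

sinθ=0.206526984, cosθ=0.978440905
temp = (F + m·l·θ̇²·sinθ)/(M+m) = (4.590559 + 0.002770308)/1.467748 = 3.129508137
θ̈ = (g·sinθ − cosθ·temp)/(l·(4/3 − m·cos²θ/(M+m))) = -2.535544772
ẍ = temp − m·l·θ̈·cosθ/(M+m) = 3.226859931
Euler: x'=-0.449170739+0.028834·-0.635006719=-0.467480523, ẋ'=-0.635006719+0.028834·3.226859931=-0.541963440
       θ'=0.208024081+0.028834·-0.482592830=0.194108999, θ̇'=-0.482592830+0.028834·-2.535544772=-0.555702728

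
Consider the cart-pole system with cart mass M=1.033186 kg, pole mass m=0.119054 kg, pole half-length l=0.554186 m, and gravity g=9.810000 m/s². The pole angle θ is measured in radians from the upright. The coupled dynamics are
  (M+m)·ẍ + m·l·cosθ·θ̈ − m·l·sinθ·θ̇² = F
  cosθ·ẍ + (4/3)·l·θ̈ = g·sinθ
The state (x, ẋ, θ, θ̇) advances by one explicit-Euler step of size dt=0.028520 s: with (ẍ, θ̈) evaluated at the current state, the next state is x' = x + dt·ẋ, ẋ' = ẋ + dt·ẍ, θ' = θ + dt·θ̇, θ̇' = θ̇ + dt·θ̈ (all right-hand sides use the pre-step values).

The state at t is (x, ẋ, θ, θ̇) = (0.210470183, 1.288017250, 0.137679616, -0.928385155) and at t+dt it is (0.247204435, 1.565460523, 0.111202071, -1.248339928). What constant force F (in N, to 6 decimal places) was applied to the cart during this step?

F = 10.468037 N

ẍ = (ẋ'−ẋ)/dt = (1.565460523−1.288017250)/0.028520 = 9.728025
θ̈ = (θ̇'−θ̇)/dt = (-1.248339928−-0.928385155)/0.028520 = -11.218611
sinθ=0.137245, cosθ=0.990537
F = (M+m)·ẍ + m·l·cosθ·θ̈ − m·l·sinθ·θ̇² = 11.209020 + -0.733178 − 0.007805 = 10.468037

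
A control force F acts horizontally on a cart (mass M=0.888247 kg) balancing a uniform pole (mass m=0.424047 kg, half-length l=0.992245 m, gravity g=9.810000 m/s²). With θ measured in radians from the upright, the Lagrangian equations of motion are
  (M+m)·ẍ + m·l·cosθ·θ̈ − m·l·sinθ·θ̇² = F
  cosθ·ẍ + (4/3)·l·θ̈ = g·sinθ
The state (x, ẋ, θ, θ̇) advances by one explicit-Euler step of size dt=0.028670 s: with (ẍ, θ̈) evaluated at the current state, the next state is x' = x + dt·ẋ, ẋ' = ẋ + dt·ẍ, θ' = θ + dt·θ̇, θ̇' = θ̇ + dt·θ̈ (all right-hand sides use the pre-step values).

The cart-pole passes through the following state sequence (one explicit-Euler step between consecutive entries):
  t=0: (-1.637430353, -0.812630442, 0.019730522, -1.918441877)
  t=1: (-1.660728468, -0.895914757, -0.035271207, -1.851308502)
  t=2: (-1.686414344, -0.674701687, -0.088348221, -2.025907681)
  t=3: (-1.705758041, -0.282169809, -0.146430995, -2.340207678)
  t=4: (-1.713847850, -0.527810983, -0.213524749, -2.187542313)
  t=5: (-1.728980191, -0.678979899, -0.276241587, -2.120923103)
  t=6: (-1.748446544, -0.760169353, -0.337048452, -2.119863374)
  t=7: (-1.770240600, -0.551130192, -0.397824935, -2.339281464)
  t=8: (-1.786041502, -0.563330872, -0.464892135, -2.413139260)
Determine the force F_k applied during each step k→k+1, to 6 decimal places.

step 0→1:
  ẍ = (ẋ'−ẋ)/dt = (-0.895914757−-0.812630442)/0.028670 = -2.904929
  θ̈ = (θ̇'−θ̇)/dt = (-1.851308502−-1.918441877)/0.028670 = 2.341590
  sinθ=0.019729, cosθ=0.999805
  F = (M+m)·ẍ + m·l·cosθ·θ̈ − m·l·sinθ·θ̇² = -3.812121 + 0.985052 − 0.030552 = -2.857621
step 1→2:
  ẍ = (ẋ'−ẋ)/dt = (-0.674701687−-0.895914757)/0.028670 = 7.715838
  θ̈ = (θ̇'−θ̇)/dt = (-2.025907681−-1.851308502)/0.028670 = -6.089961
  sinθ=-0.035264, cosθ=0.999378
  F = (M+m)·ẍ + m·l·cosθ·θ̈ − m·l·sinθ·θ̇² = 10.125448 + -2.560809 − -0.050853 = 7.615492
step 2→3:
  ẍ = (ẋ'−ẋ)/dt = (-0.282169809−-0.674701687)/0.028670 = 13.691380
  θ̈ = (θ̇'−θ̇)/dt = (-2.340207678−-2.025907681)/0.028670 = -10.962679
  sinθ=-0.088233, cosθ=0.996100
  F = (M+m)·ẍ + m·l·cosθ·θ̈ − m·l·sinθ·θ̇² = 17.967116 + -4.594650 − -0.152372 = 13.524838
step 3→4:
  ẍ = (ẋ'−ẋ)/dt = (-0.527810983−-0.282169809)/0.028670 = -8.567882
  θ̈ = (θ̇'−θ̇)/dt = (-2.187542313−-2.340207678)/0.028670 = 5.324917
  sinθ=-0.145908, cosθ=0.989298
  F = (M+m)·ẍ + m·l·cosθ·θ̈ − m·l·sinθ·θ̇² = -11.243580 + 2.216527 − -0.336218 = -8.690835
step 4→5:
  ẍ = (ẋ'−ẋ)/dt = (-0.678979899−-0.527810983)/0.028670 = -5.272721
  θ̈ = (θ̇'−θ̇)/dt = (-2.120923103−-2.187542313)/0.028670 = 2.323656
  sinθ=-0.211906, cosθ=0.977290
  F = (M+m)·ẍ + m·l·cosθ·θ̈ − m·l·sinθ·θ̇² = -6.919360 + 0.955494 − -0.426667 = -5.537199
step 5→6:
  ẍ = (ẋ'−ẋ)/dt = (-0.760169353−-0.678979899)/0.028670 = -2.831861
  θ̈ = (θ̇'−θ̇)/dt = (-2.119863374−-2.120923103)/0.028670 = 0.036963
  sinθ=-0.272742, cosθ=0.962087
  F = (M+m)·ẍ + m·l·cosθ·θ̈ − m·l·sinθ·θ̇² = -3.716234 + 0.014963 − -0.516219 = -3.185052
step 6→7:
  ẍ = (ẋ'−ẋ)/dt = (-0.551130192−-0.760169353)/0.028670 = 7.291216
  θ̈ = (θ̇'−θ̇)/dt = (-2.339281464−-2.119863374)/0.028670 = -7.653230
  sinθ=-0.330703, cosθ=0.943735
  F = (M+m)·ẍ + m·l·cosθ·θ̈ − m·l·sinθ·θ̇² = 9.568219 + -3.038979 − -0.625298 = 7.154538
step 7→8:
  ẍ = (ẋ'−ẋ)/dt = (-0.563330872−-0.551130192)/0.028670 = -0.425556
  θ̈ = (θ̇'−θ̇)/dt = (-2.413139260−-2.339281464)/0.028670 = -2.576135
  sinθ=-0.387414, cosθ=0.921906
  F = (M+m)·ẍ + m·l·cosθ·θ̈ − m·l·sinθ·θ̇² = -0.558454 + -0.999282 − -0.892017 = -0.665719

F_0 = -2.857621 N
F_1 = 7.615492 N
F_2 = 13.524838 N
F_3 = -8.690835 N
F_4 = -5.537199 N
F_5 = -3.185052 N
F_6 = 7.154538 N
F_7 = -0.665719 N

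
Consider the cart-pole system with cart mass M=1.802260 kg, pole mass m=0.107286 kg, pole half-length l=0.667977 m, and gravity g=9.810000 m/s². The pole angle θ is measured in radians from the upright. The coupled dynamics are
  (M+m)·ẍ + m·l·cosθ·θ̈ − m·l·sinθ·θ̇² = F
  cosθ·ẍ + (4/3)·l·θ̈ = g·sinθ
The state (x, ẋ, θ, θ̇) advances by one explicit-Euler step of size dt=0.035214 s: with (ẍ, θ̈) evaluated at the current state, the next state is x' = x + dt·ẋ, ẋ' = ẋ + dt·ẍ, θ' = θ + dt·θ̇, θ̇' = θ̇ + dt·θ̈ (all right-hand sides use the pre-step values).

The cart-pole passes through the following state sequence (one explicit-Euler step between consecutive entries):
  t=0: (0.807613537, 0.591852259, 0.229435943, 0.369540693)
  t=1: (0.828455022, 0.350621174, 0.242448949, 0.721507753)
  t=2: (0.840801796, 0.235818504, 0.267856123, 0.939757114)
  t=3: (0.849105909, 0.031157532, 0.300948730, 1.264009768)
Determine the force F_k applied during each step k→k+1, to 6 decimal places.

step 0→1:
  ẍ = (ẋ'−ẋ)/dt = (0.350621174−0.591852259)/0.035214 = -6.850431
  θ̈ = (θ̇'−θ̇)/dt = (0.721507753−0.369540693)/0.035214 = 9.995089
  sinθ=0.227428, cosθ=0.973795
  F = (M+m)·ẍ + m·l·cosθ·θ̈ − m·l·sinθ·θ̇² = -13.081214 + 0.697523 − 0.002226 = -12.385916
step 1→2:
  ẍ = (ẋ'−ẋ)/dt = (0.235818504−0.350621174)/0.035214 = -3.260143
  θ̈ = (θ̇'−θ̇)/dt = (0.939757114−0.721507753)/0.035214 = 6.197801
  sinθ=0.240081, cosθ=0.970753
  F = (M+m)·ẍ + m·l·cosθ·θ̈ − m·l·sinθ·θ̇² = -6.225393 + 0.431172 − 0.008957 = -5.803177
step 2→3:
  ẍ = (ẋ'−ẋ)/dt = (0.031157532−0.235818504)/0.035214 = -5.811921
  θ̈ = (θ̇'−θ̇)/dt = (1.264009768−0.939757114)/0.035214 = 9.208061
  sinθ=0.264665, cosθ=0.964341
  F = (M+m)·ẍ + m·l·cosθ·θ̈ − m·l·sinθ·θ̇² = -11.098130 + 0.636360 − 0.016751 = -10.478520

F_0 = -12.385916 N
F_1 = -5.803177 N
F_2 = -10.478520 N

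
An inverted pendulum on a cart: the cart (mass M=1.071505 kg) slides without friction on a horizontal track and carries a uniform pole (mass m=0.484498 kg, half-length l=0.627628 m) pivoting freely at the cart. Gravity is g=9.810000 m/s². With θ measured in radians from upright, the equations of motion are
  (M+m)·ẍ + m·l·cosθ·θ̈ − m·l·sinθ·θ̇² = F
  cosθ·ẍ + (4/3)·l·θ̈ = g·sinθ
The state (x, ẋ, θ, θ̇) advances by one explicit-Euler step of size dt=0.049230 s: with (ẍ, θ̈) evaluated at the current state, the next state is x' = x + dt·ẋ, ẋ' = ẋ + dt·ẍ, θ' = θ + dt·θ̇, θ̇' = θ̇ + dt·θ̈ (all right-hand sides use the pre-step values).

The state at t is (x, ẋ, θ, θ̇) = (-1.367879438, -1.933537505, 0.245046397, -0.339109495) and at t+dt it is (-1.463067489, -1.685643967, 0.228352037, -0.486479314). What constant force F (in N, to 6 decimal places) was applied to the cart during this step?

F = 6.943557 N

ẍ = (ẋ'−ẋ)/dt = (-1.685643967−-1.933537505)/0.049230 = 5.035416
θ̈ = (θ̇'−θ̇)/dt = (-0.486479314−-0.339109495)/0.049230 = -2.993496
sinθ=0.242601, cosθ=0.970126
F = (M+m)·ẍ + m·l·cosθ·θ̈ − m·l·sinθ·θ̇² = 7.835123 + -0.883082 − 0.008483 = 6.943557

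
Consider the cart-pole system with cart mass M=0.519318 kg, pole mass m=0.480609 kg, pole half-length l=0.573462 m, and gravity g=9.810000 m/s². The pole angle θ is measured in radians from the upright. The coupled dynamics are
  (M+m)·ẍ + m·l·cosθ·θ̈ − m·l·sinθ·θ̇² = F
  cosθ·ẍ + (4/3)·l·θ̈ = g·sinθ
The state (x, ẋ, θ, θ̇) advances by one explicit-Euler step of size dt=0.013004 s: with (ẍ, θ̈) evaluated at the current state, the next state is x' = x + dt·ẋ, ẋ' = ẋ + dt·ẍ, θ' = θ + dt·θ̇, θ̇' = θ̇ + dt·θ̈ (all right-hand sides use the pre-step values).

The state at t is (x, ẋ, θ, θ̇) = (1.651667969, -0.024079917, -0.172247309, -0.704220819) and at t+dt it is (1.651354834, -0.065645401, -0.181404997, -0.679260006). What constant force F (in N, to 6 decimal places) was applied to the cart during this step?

ẍ = (ẋ'−ẋ)/dt = (-0.065645401−-0.024079917)/0.013004 = -3.196361
θ̈ = (θ̇'−θ̇)/dt = (-0.679260006−-0.704220819)/0.013004 = 1.919472
sinθ=-0.171397, cosθ=0.985202
F = (M+m)·ẍ + m·l·cosθ·θ̈ − m·l·sinθ·θ̇² = -3.196128 + 0.521199 − -0.023427 = -2.651502

F = -2.651502 N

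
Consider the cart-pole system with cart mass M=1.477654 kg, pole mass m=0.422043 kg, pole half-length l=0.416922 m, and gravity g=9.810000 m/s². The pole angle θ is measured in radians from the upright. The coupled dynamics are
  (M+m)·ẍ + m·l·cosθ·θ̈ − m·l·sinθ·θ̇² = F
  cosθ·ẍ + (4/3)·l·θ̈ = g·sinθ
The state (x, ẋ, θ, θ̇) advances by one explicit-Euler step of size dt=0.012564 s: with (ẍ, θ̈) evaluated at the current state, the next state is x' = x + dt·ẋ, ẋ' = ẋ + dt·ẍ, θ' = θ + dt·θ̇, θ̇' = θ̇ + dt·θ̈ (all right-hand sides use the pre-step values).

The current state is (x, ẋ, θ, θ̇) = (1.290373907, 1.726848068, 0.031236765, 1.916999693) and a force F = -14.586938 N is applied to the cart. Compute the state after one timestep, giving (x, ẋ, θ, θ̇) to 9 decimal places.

(1.312070026, 1.610499788, 0.055321949, 2.133120902)

sinθ=0.031231685, cosθ=0.999512172
temp = (F + m·l·θ̇²·sinθ)/(M+m) = (-14.586938 + 0.020195333)/1.899697 = -7.667929500
θ̈ = (g·sinθ − cosθ·temp)/(l·(4/3 − m·cos²θ/(M+m))) = 17.201624410
ẍ = temp − m·l·θ̈·cosθ/(M+m) = -9.260448876
Euler: x'=1.290373907+0.012564·1.726848068=1.312070026, ẋ'=1.726848068+0.012564·-9.260448876=1.610499788
       θ'=0.031236765+0.012564·1.916999693=0.055321949, θ̇'=1.916999693+0.012564·17.201624410=2.133120902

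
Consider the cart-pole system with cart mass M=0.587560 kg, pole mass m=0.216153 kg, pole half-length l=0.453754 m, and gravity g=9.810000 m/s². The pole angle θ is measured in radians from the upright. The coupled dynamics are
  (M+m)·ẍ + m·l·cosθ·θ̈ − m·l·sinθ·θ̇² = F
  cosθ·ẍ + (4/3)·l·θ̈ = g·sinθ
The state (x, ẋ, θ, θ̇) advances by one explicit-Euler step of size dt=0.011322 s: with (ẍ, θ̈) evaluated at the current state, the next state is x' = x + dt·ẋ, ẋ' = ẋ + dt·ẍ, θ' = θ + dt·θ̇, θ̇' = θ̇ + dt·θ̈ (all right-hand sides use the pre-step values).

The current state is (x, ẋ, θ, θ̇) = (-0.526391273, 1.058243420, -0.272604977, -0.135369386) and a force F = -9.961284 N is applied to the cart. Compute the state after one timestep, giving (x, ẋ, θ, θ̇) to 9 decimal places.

sinθ=-0.269241130, cosθ=0.963072798
temp = (F + m·l·θ̇²·sinθ)/(M+m) = (-9.961284 + -0.000483909)/0.803713 = -12.394683064
θ̈ = (g·sinθ − cosθ·temp)/(l·(4/3 − m·cos²θ/(M+m))) = 18.900756490
ẍ = temp − m·l·θ̈·cosθ/(M+m) = -14.616043560
Euler: x'=-0.526391273+0.011322·1.058243420=-0.514409841, ẋ'=1.058243420+0.011322·-14.616043560=0.892760575
       θ'=-0.272604977+0.011322·-0.135369386=-0.274137629, θ̇'=-0.135369386+0.011322·18.900756490=0.078624979

(-0.514409841, 0.892760575, -0.274137629, 0.078624979)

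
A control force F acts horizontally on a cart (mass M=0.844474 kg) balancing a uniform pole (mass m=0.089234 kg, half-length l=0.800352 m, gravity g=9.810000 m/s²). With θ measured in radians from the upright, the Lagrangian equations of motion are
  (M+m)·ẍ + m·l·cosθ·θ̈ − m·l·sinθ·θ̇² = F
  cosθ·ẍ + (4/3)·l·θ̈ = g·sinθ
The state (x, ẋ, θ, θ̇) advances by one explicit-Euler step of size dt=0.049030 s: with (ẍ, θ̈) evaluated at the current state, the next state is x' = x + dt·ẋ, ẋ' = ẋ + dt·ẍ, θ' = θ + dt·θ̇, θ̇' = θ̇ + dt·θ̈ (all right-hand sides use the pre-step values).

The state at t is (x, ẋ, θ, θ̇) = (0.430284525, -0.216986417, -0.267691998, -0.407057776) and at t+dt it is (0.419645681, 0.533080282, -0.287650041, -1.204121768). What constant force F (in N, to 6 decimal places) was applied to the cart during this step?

F = 13.167428 N

ẍ = (ẋ'−ẋ)/dt = (0.533080282−-0.216986417)/0.049030 = 15.298117
θ̈ = (θ̇'−θ̇)/dt = (-1.204121768−-0.407057776)/0.049030 = -16.256659
sinθ=-0.264506, cosθ=0.964384
F = (M+m)·ẍ + m·l·cosθ·θ̈ − m·l·sinθ·θ̇² = 14.283975 + -1.119677 − -0.003130 = 13.167428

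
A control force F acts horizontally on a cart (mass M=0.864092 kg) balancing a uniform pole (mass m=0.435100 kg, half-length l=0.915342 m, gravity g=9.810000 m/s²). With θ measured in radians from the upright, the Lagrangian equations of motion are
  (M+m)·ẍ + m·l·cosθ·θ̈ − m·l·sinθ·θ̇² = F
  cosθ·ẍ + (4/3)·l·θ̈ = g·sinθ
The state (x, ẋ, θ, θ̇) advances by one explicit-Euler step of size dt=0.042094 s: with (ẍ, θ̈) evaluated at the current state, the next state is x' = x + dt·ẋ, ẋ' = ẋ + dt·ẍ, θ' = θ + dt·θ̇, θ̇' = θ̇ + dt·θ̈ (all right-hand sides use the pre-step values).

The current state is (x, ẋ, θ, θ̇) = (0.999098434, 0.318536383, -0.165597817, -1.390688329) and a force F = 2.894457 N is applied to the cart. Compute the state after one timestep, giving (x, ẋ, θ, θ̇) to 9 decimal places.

(1.012506905, 0.459515224, -0.224137452, -1.560395763)

sinθ=-0.164841999, cosθ=0.986319986
temp = (F + m·l·θ̇²·sinθ)/(M+m) = (2.894457 + -0.126969663)/1.299192 = 2.130160390
θ̈ = (g·sinθ − cosθ·temp)/(l·(4/3 − m·cos²θ/(M+m))) = -4.031630022
ẍ = temp − m·l·θ̈·cosθ/(M+m) = 3.349143364
Euler: x'=0.999098434+0.042094·0.318536383=1.012506905, ẋ'=0.318536383+0.042094·3.349143364=0.459515224
       θ'=-0.165597817+0.042094·-1.390688329=-0.224137452, θ̇'=-1.390688329+0.042094·-4.031630022=-1.560395763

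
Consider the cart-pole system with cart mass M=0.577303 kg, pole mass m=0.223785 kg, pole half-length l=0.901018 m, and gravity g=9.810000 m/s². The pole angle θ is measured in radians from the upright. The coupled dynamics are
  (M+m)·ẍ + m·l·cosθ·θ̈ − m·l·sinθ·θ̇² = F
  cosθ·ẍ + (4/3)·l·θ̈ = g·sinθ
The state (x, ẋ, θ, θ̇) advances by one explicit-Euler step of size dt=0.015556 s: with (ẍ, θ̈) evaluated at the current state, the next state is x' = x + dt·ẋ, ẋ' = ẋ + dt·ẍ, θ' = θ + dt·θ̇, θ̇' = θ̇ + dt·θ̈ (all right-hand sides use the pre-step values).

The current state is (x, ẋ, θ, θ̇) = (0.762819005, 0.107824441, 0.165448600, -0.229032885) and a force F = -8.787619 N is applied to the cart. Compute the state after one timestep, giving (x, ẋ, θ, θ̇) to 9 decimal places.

(0.764496322, -0.112986824, 0.161885764, -0.026820659)

sinθ=0.164694822, cosθ=0.986344572
temp = (F + m·l·θ̇²·sinθ)/(M+m) = (-8.787619 + 0.001741968)/0.801088 = -10.967430585
θ̈ = (g·sinθ − cosθ·temp)/(l·(4/3 − m·cos²θ/(M+m))) = 12.998985994
ẍ = temp − m·l·θ̈·cosθ/(M+m) = -14.194604339
Euler: x'=0.762819005+0.015556·0.107824441=0.764496322, ẋ'=0.107824441+0.015556·-14.194604339=-0.112986824
       θ'=0.165448600+0.015556·-0.229032885=0.161885764, θ̇'=-0.229032885+0.015556·12.998985994=-0.026820659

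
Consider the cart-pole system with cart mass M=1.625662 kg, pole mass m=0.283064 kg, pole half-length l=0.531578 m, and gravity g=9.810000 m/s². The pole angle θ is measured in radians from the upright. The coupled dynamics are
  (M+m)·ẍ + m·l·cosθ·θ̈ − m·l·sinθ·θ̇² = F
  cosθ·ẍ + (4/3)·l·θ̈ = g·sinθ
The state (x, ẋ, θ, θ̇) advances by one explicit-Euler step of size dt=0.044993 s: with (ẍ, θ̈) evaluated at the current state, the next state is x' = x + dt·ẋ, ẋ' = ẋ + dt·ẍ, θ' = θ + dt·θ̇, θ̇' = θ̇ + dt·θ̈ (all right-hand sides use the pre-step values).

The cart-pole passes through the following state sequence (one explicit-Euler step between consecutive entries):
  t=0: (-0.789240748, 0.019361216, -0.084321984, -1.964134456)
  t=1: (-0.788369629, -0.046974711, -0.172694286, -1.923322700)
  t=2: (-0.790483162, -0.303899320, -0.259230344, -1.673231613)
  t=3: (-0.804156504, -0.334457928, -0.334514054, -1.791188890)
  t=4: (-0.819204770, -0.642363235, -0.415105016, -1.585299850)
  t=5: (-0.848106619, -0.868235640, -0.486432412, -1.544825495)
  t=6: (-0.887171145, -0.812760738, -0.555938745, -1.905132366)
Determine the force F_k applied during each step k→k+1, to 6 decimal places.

F_0 = -2.629259 N
F_1 = -9.979855 N
F_2 = -1.569697 N
F_3 = -12.253298 N
F_4 = -9.305755 N
F_5 = 1.456057 N

step 0→1:
  ẍ = (ẋ'−ẋ)/dt = (-0.046974711−0.019361216)/0.044993 = -1.474361
  θ̈ = (θ̇'−θ̇)/dt = (-1.923322700−-1.964134456)/0.044993 = 0.907069
  sinθ=-0.084222, cosθ=0.996447
  F = (M+m)·ẍ + m·l·cosθ·θ̈ − m·l·sinθ·θ̇² = -2.814151 + 0.136002 − -0.048890 = -2.629259
step 1→2:
  ẍ = (ẋ'−ẋ)/dt = (-0.303899320−-0.046974711)/0.044993 = -5.710324
  θ̈ = (θ̇'−θ̇)/dt = (-1.673231613−-1.923322700)/0.044993 = 5.558444
  sinθ=-0.171837, cosθ=0.985125
  F = (M+m)·ẍ + m·l·cosθ·θ̈ − m·l·sinθ·θ̇² = -10.899444 + 0.823942 − -0.095647 = -9.979855
step 2→3:
  ẍ = (ẋ'−ẋ)/dt = (-0.334457928−-0.303899320)/0.044993 = -0.679186
  θ̈ = (θ̇'−θ̇)/dt = (-1.791188890−-1.673231613)/0.044993 = -2.621681
  sinθ=-0.256337, cosθ=0.966588
  F = (M+m)·ẍ + m·l·cosθ·θ̈ − m·l·sinθ·θ̇² = -1.296380 + -0.381305 − -0.107988 = -1.569697
step 3→4:
  ẍ = (ẋ'−ẋ)/dt = (-0.642363235−-0.334457928)/0.044993 = -6.843405
  θ̈ = (θ̇'−θ̇)/dt = (-1.585299850−-1.791188890)/0.044993 = 4.576024
  sinθ=-0.328310, cosθ=0.944570
  F = (M+m)·ẍ + m·l·cosθ·θ̈ − m·l·sinθ·θ̇² = -13.062184 + 0.650390 − -0.158496 = -12.253298
step 4→5:
  ẍ = (ẋ'−ẋ)/dt = (-0.868235640−-0.642363235)/0.044993 = -5.020168
  θ̈ = (θ̇'−θ̇)/dt = (-1.544825495−-1.585299850)/0.044993 = 0.899570
  sinθ=-0.403286, cosθ=0.915074
  F = (M+m)·ẍ + m·l·cosθ·θ̈ − m·l·sinθ·θ̇² = -9.582125 + 0.123863 − -0.152506 = -9.305755
step 5→6:
  ẍ = (ẋ'−ẋ)/dt = (-0.812760738−-0.868235640)/0.044993 = 1.232967
  θ̈ = (θ̇'−θ̇)/dt = (-1.905132366−-1.544825495)/0.044993 = -8.008065
  sinθ=-0.467475, cosθ=0.884006
  F = (M+m)·ẍ + m·l·cosθ·θ̈ − m·l·sinθ·θ̇² = 2.353397 + -1.065208 − -0.167868 = 1.456057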